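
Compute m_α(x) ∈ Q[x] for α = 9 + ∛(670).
m_α(x) = x^3 - 27x^2 + 243x - 1399

Set β = α - 9 = ∛(670), so β^3 = 670. Then (α - 9)^3 - 670 = 0, i.e. α is a root of g(x) = (x - 9)^3 - 670 = x^3 - 27x^2 + 243x - 1399. Since g(x) = h(x - 9) where h(x) = x^3 - 670, and h is irreducible over Q (because 670 is not a perfect cube, so h has no rational root, and a monic cubic with no rational root is irreducible), g is also irreducible (irreducibility is preserved under the substitution x → x - 9). Hence m_α(x) = x^3 - 27x^2 + 243x - 1399.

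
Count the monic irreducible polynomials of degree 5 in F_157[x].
There are 19077798480 monic irreducible polynomials of degree 5 over F_157

Each element of F_{157^5} that lies in no proper subfield is a root of exactly one monic irreducible of degree 5 over F_157, and each such polynomial has 5 distinct roots in F_{157^5}. By Möbius inversion the count is N_157(5) = (1/5) Σ_{d|5} μ(5/d) · 157^d = (1/5)(μ(5)·157^1 + μ(1)·157^5) = 95388992400/5 = 19077798480.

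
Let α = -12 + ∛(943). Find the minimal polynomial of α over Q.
m_α(x) = x^3 + 36x^2 + 432x + 785

Set β = α + 12 = ∛(943), so β^3 = 943. Then (α + 12)^3 - 943 = 0, i.e. α is a root of g(x) = (x + 12)^3 - 943 = x^3 + 36x^2 + 432x + 785. Since g(x) = h(x + 12) where h(x) = x^3 - 943, and h is irreducible over Q (because 943 is not a perfect cube, so h has no rational root, and a monic cubic with no rational root is irreducible), g is also irreducible (irreducibility is preserved under the substitution x → x + 12). Hence m_α(x) = x^3 + 36x^2 + 432x + 785.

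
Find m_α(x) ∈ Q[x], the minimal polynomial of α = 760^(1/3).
m_α(x) = x^3 - 760

α satisfies α^3 = 760, so x^3 - 760 annihilates α. By the rational root test, a rational root p/q (in lowest terms) of x^3 - 760 would satisfy p^3 = 760 q^3, forcing q = 1 and p^3 = 760; but 760 is not a perfect cube, contradiction. A monic cubic over Q with no rational root is irreducible (any nontrivial factorization would include a linear factor). Hence x^3 - 760 is the minimal polynomial of α, and in particular [Q(α):Q] = 3.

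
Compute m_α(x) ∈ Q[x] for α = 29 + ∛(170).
m_α(x) = x^3 - 87x^2 + 2523x - 24559

Set β = α - 29 = ∛(170), so β^3 = 170. Then (α - 29)^3 - 170 = 0, i.e. α is a root of g(x) = (x - 29)^3 - 170 = x^3 - 87x^2 + 2523x - 24559. Since g(x) = h(x - 29) where h(x) = x^3 - 170, and h is irreducible over Q (because 170 is not a perfect cube, so h has no rational root, and a monic cubic with no rational root is irreducible), g is also irreducible (irreducibility is preserved under the substitution x → x - 29). Hence m_α(x) = x^3 - 87x^2 + 2523x - 24559.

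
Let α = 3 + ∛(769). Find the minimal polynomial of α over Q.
m_α(x) = x^3 - 9x^2 + 27x - 796

Set β = α - 3 = ∛(769), so β^3 = 769. Then (α - 3)^3 - 769 = 0, i.e. α is a root of g(x) = (x - 3)^3 - 769 = x^3 - 9x^2 + 27x - 796. Since g(x) = h(x - 3) where h(x) = x^3 - 769, and h is irreducible over Q (because 769 is not a perfect cube, so h has no rational root, and a monic cubic with no rational root is irreducible), g is also irreducible (irreducibility is preserved under the substitution x → x - 3). Hence m_α(x) = x^3 - 9x^2 + 27x - 796.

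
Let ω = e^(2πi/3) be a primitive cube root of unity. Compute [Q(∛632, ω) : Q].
[Q(∛632, ω) : Q] = 6

[Q(∛632):Q] = 3 (min poly x^3 - 632, irreducible since 632 is not a perfect cube). [Q(ω):Q] = 2 (min poly x^2 + x + 1). Since Q(∛632) ⊂ R and ω ∉ R, we have ω ∉ Q(∛632), so x^2 + x + 1 remains irreducible over Q(∛632) and [Q(∛632, ω) : Q(∛632)] = 2. By the tower law, [Q(∛632, ω) : Q] = 3 · 2 = 6. (In fact Q(∛632, ω) is the splitting field of x^3 - 632 over Q.)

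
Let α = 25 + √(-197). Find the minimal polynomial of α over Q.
m_α(x) = x^2 - 50x + 822

From α - 25 = √(-197), squaring gives (α - 25)^2 = -197, i.e. α^2 - 50α + 625 = -197, so α^2 - 50α + 822 = 0. The discriminant of x^2 - 50x + 822 is (-50)^2 - 4·(822) = 2500 - 3288 = -788, and 4·(-197) is not a perfect square in Q since -197 is squarefree and ≠ 1. Hence x^2 - 50x + 822 is irreducible over Q and is the minimal polynomial of α.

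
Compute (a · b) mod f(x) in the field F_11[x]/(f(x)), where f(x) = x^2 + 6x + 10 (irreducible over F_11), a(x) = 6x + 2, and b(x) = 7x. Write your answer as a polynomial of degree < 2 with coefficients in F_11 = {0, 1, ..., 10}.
a · b ≡ 4x + 9 (mod f(x))

Multiply in F_11[x]: a(x)·b(x) = (6x + 2)·(7x) = 9x^2 + 3x. This has degree ≥ 2, so divide by f(x) over F_11: 9x^2 + 3x = (9)·(x^2 + 6x + 10) + (4x + 9). Hence a·b ≡ 4x + 9 (mod f). (F_11[x]/(f) is a field with 11^2 = 121 elements since f is irreducible of degree 2.)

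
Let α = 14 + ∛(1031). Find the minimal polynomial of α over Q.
m_α(x) = x^3 - 42x^2 + 588x - 3775

Set β = α - 14 = ∛(1031), so β^3 = 1031. Then (α - 14)^3 - 1031 = 0, i.e. α is a root of g(x) = (x - 14)^3 - 1031 = x^3 - 42x^2 + 588x - 3775. Since g(x) = h(x - 14) where h(x) = x^3 - 1031, and h is irreducible over Q (because 1031 is not a perfect cube, so h has no rational root, and a monic cubic with no rational root is irreducible), g is also irreducible (irreducibility is preserved under the substitution x → x - 14). Hence m_α(x) = x^3 - 42x^2 + 588x - 3775.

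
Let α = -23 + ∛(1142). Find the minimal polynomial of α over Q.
m_α(x) = x^3 + 69x^2 + 1587x + 11025

Set β = α + 23 = ∛(1142), so β^3 = 1142. Then (α + 23)^3 - 1142 = 0, i.e. α is a root of g(x) = (x + 23)^3 - 1142 = x^3 + 69x^2 + 1587x + 11025. Since g(x) = h(x + 23) where h(x) = x^3 - 1142, and h is irreducible over Q (because 1142 is not a perfect cube, so h has no rational root, and a monic cubic with no rational root is irreducible), g is also irreducible (irreducibility is preserved under the substitution x → x + 23). Hence m_α(x) = x^3 + 69x^2 + 1587x + 11025.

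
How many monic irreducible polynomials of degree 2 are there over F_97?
There are 4656 monic irreducible polynomials of degree 2 over F_97

Each element of F_{97^2} that lies in no proper subfield is a root of exactly one monic irreducible of degree 2 over F_97, and each such polynomial has 2 distinct roots in F_{97^2}. By Möbius inversion the count is N_97(2) = (1/2) Σ_{d|2} μ(2/d) · 97^d = (1/2)(μ(2)·97^1 + μ(1)·97^2) = 9312/2 = 4656.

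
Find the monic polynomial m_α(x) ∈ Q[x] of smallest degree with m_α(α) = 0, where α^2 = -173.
m_α(x) = x^2 + 173

α satisfies α^2 + 173 = 0, so x^2 + 173 annihilates α. Since d = -173 is squarefree and ≠ 1, it is not a perfect square in Q, so x^2 + 173 has no rational root and is therefore irreducible over Q (a degree-2 polynomial over a field is irreducible iff it has no root). Hence m_α(x) = x^2 + 173.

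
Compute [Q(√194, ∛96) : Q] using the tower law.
[Q(√194, ∛96) : Q] = 6

Let L = Q(√194, ∛96). Since Q(√194) ⊂ L and [Q(√194):Q] = 2, the tower law gives 2 | [L:Q]. Likewise Q(∛96) ⊂ L with [Q(∛96):Q] = 3 (because 96 is not a perfect cube), so 3 | [L:Q]. As gcd(2,3) = 1, [L:Q] is divisible by 6. Conversely L is generated over Q by √194 and ∛96, so [L:Q] ≤ 2·3 = 6. Therefore [Q(√194, ∛96) : Q] = 6.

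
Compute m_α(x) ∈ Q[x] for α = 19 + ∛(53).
m_α(x) = x^3 - 57x^2 + 1083x - 6912

Set β = α - 19 = ∛(53), so β^3 = 53. Then (α - 19)^3 - 53 = 0, i.e. α is a root of g(x) = (x - 19)^3 - 53 = x^3 - 57x^2 + 1083x - 6912. Since g(x) = h(x - 19) where h(x) = x^3 - 53, and h is irreducible over Q (because 53 is not a perfect cube, so h has no rational root, and a monic cubic with no rational root is irreducible), g is also irreducible (irreducibility is preserved under the substitution x → x - 19). Hence m_α(x) = x^3 - 57x^2 + 1083x - 6912.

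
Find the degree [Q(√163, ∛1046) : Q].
[Q(√163, ∛1046) : Q] = 6

Let L = Q(√163, ∛1046). Since Q(√163) ⊂ L and [Q(√163):Q] = 2, the tower law gives 2 | [L:Q]. Likewise Q(∛1046) ⊂ L with [Q(∛1046):Q] = 3 (because 1046 is not a perfect cube), so 3 | [L:Q]. As gcd(2,3) = 1, [L:Q] is divisible by 6. Conversely L is generated over Q by √163 and ∛1046, so [L:Q] ≤ 2·3 = 6. Therefore [Q(√163, ∛1046) : Q] = 6.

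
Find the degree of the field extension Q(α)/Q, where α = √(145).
[Q(α):Q] = 2

[Q(α):Q] equals the degree of the minimal polynomial of α. Here α^2 = 145 and x^2 - 145 is irreducible (d = 145 is squarefree, ≠ 1, hence not a square), so deg(m_α) = 2. Thus [Q(α):Q] = 2.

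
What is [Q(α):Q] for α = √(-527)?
[Q(α):Q] = 2

[Q(α):Q] equals the degree of the minimal polynomial of α. Here α^2 = -527 and x^2 + 527 is irreducible (d = -527 is squarefree, ≠ 1, hence not a square), so deg(m_α) = 2. Thus [Q(α):Q] = 2.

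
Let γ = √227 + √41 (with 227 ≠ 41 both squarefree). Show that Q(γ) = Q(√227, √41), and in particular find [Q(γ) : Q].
[Q(γ) : Q] = 4 (equivalently, Q(γ) = Q(√227, √41))

Obviously Q(γ) ⊆ Q(√227, √41), and [Q(√227, √41):Q] = 4 (since 227, 41 are distinct squarefree integers > 1 with 9307 not a perfect square). To show equality we compute the minimal polynomial of γ. From γ = √227 + √41: γ^2 = 227 + 2√(9307) + 41 = 268 + 2√(9307), so γ^2 - 268 = 2√(9307); squaring, (γ^2 - 268)^2 = 4·9307, i.e. γ^4 - 536γ^2 + 71824 - 37228 = 0, i.e. γ^4 - 536γ^2 + 34596 = 0. So γ is a root of x^4 - 536x^2 + 34596. This polynomial is irreducible over Q: it has no rational root (each ±√227 ± √41 is irrational), and any factorization into two quadratics over Q would force √(9307) ∈ Q (pairing opposite roots) or √227, √41 ∈ Q (other pairings), all impossible. Hence [Q(γ):Q] = 4 = [Q(√227, √41):Q], so Q(γ) = Q(√227, √41).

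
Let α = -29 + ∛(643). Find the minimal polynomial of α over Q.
m_α(x) = x^3 + 87x^2 + 2523x + 23746

Set β = α + 29 = ∛(643), so β^3 = 643. Then (α + 29)^3 - 643 = 0, i.e. α is a root of g(x) = (x + 29)^3 - 643 = x^3 + 87x^2 + 2523x + 23746. Since g(x) = h(x + 29) where h(x) = x^3 - 643, and h is irreducible over Q (because 643 is not a perfect cube, so h has no rational root, and a monic cubic with no rational root is irreducible), g is also irreducible (irreducibility is preserved under the substitution x → x + 29). Hence m_α(x) = x^3 + 87x^2 + 2523x + 23746.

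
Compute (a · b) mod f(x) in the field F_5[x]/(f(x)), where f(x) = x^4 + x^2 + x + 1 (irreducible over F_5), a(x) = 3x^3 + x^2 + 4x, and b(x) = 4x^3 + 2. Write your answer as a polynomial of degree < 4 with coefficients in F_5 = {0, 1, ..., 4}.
a · b ≡ 2x^2 + 1 (mod f(x))

Multiply in F_5[x]: a(x)·b(x) = (3x^3 + x^2 + 4x)·(4x^3 + 2) = 2x^6 + 4x^5 + x^4 + x^3 + 2x^2 + 3x. This has degree ≥ 4, so divide by f(x) over F_5: 2x^6 + 4x^5 + x^4 + x^3 + 2x^2 + 3x = (2x^2 + 4x + 4)·(x^4 + x^2 + x + 1) + (2x^2 + 1). Hence a·b ≡ 2x^2 + 1 (mod f). (F_5[x]/(f) is a field with 5^4 = 625 elements since f is irreducible of degree 4.)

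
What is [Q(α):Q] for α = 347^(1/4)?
[Q(α):Q] = 4

α is a root of x^4 - 347. By Eisenstein's criterion at the prime p = 347 (which divides the constant term 347 but p^2 = 120409 does not, since 347 is squarefree), x^4 - 347 is irreducible over Q. Hence [Q(α):Q] = 4.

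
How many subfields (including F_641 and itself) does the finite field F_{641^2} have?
F_{641^2} has 2 subfields

The subfields of F_{p^n} are exactly the fields F_{p^d} for d | n (each is the fixed field of the unique index-d subgroup of Gal(F_{p^n}/F_p) ≅ Z/nZ). The divisors of n = 2 are {1, 2}, giving 2 subfields: F_{641^1}, F_{641^2}.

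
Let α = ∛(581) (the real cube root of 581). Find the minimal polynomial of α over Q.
m_α(x) = x^3 - 581

α satisfies α^3 = 581, so x^3 - 581 annihilates α. By the rational root test, a rational root p/q (in lowest terms) of x^3 - 581 would satisfy p^3 = 581 q^3, forcing q = 1 and p^3 = 581; but 581 is not a perfect cube, contradiction. A monic cubic over Q with no rational root is irreducible (any nontrivial factorization would include a linear factor). Hence x^3 - 581 is the minimal polynomial of α, and in particular [Q(α):Q] = 3.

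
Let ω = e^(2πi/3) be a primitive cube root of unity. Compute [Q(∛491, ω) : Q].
[Q(∛491, ω) : Q] = 6

[Q(∛491):Q] = 3 (min poly x^3 - 491, irreducible since 491 is not a perfect cube). [Q(ω):Q] = 2 (min poly x^2 + x + 1). Since Q(∛491) ⊂ R and ω ∉ R, we have ω ∉ Q(∛491), so x^2 + x + 1 remains irreducible over Q(∛491) and [Q(∛491, ω) : Q(∛491)] = 2. By the tower law, [Q(∛491, ω) : Q] = 3 · 2 = 6. (In fact Q(∛491, ω) is the splitting field of x^3 - 491 over Q.)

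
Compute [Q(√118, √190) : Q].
[Q(√118, √190) : Q] = 4

[Q(√118):Q] = 2 (min poly x^2 - 118, irreducible since 118 is squarefree > 1). For the top step, suppose √190 ∈ Q(√118), say √190 = c + d√118 with c, d ∈ Q. Squaring: 190 = c^2 + 118d^2 + 2cd√118. Since √118 ∉ Q this forces 2cd = 0. If d = 0 then √190 = c ∈ Q, contradicting 190 squarefree > 1. If c = 0 then 190 = 118d^2, so 118·190 = (118d)^2 is a perfect square in Q — but 118·190 = 22420 is not a perfect square (since 118 and 190 are distinct squarefree integers). Contradiction. Hence √190 ∉ Q(√118), so x^2 - 190 stays irreducible over Q(√118) and [Q(√118, √190) : Q(√118)] = 2. By the tower law, [Q(√118, √190) : Q] = 2 · 2 = 4.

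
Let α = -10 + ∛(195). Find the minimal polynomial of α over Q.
m_α(x) = x^3 + 30x^2 + 300x + 805

Set β = α + 10 = ∛(195), so β^3 = 195. Then (α + 10)^3 - 195 = 0, i.e. α is a root of g(x) = (x + 10)^3 - 195 = x^3 + 30x^2 + 300x + 805. Since g(x) = h(x + 10) where h(x) = x^3 - 195, and h is irreducible over Q (because 195 is not a perfect cube, so h has no rational root, and a monic cubic with no rational root is irreducible), g is also irreducible (irreducibility is preserved under the substitution x → x + 10). Hence m_α(x) = x^3 + 30x^2 + 300x + 805.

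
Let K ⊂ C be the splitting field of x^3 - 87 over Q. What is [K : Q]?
[K : Q] = 6

The roots of x^3 - 87 are ∛87, ω∛87, ω^2∛87 where ω = e^(2πi/3) is a primitive cube root of unity, so K = Q(∛87, ω). Now [Q(∛87):Q] = 3 (since 87 is not a perfect cube, x^3 - 87 is irreducible) and [Q(ω):Q] = 2. Both 2 and 3 divide [K:Q], and [K:Q] ≤ 3·2 = 6, so [K:Q] = 6. (Equivalently: Q(∛87) ⊂ R but ω ∉ R, so [K : Q(∛87)] = 2.)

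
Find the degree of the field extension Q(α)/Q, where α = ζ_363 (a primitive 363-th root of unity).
[Q(α):Q] = 220

The minimal polynomial of ζ_363 over Q is the 363-th cyclotomic polynomial Φ_363(x), which is irreducible over Q and has degree φ(363) = 220. Hence [Q(α):Q] = φ(363) = 220.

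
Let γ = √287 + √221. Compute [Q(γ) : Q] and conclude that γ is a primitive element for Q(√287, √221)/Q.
[Q(γ) : Q] = 4 (equivalently, Q(γ) = Q(√287, √221))

Obviously Q(γ) ⊆ Q(√287, √221), and [Q(√287, √221):Q] = 4 (since 287, 221 are distinct squarefree integers > 1 with 63427 not a perfect square). To show equality we compute the minimal polynomial of γ. From γ = √287 + √221: γ^2 = 287 + 2√(63427) + 221 = 508 + 2√(63427), so γ^2 - 508 = 2√(63427); squaring, (γ^2 - 508)^2 = 4·63427, i.e. γ^4 - 1016γ^2 + 258064 - 253708 = 0, i.e. γ^4 - 1016γ^2 + 4356 = 0. So γ is a root of x^4 - 1016x^2 + 4356. This polynomial is irreducible over Q: it has no rational root (each ±√287 ± √221 is irrational), and any factorization into two quadratics over Q would force √(63427) ∈ Q (pairing opposite roots) or √287, √221 ∈ Q (other pairings), all impossible. Hence [Q(γ):Q] = 4 = [Q(√287, √221):Q], so Q(γ) = Q(√287, √221).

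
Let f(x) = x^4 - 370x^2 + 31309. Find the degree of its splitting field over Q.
[K : Q] = 4

Solving the quadratic in x^2: x^2 = (370 ± √(370^2 - 4·31309))/2 = (370 ± √11664)/2 = (370 ± 108)/2, giving x^2 = 239 or x^2 = 131. So f(x) = (x^2 - 239)(x^2 - 131) and the roots of f are ±√239, ±√131. Hence the splitting field is K = Q(√239, √131). Since 239 and 131 are distinct squarefree integers > 1, their product 31309 is not a perfect square, so √131 ∉ Q(√239). By the tower law [K:Q] = [Q(√239,√131):Q(√239)] · [Q(√239):Q] = 2 · 2 = 4.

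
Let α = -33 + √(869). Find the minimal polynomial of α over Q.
m_α(x) = x^2 + 66x + 220

From α + 33 = √(869), squaring gives (α + 33)^2 = 869, i.e. α^2 + 66α + 1089 = 869, so α^2 + 66α + 220 = 0. The discriminant of x^2 + 66x + 220 is (66)^2 - 4·(220) = 4356 - 880 = 3476, and 4·(869) is not a perfect square in Q since 869 is squarefree and ≠ 1. Hence x^2 + 66x + 220 is irreducible over Q and is the minimal polynomial of α.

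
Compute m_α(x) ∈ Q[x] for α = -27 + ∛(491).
m_α(x) = x^3 + 81x^2 + 2187x + 19192

Set β = α + 27 = ∛(491), so β^3 = 491. Then (α + 27)^3 - 491 = 0, i.e. α is a root of g(x) = (x + 27)^3 - 491 = x^3 + 81x^2 + 2187x + 19192. Since g(x) = h(x + 27) where h(x) = x^3 - 491, and h is irreducible over Q (because 491 is not a perfect cube, so h has no rational root, and a monic cubic with no rational root is irreducible), g is also irreducible (irreducibility is preserved under the substitution x → x + 27). Hence m_α(x) = x^3 + 81x^2 + 2187x + 19192.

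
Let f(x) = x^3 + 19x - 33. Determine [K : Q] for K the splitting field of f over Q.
[K : Q] = 6

By the rational root test, any rational root of the monic integer polynomial f(x) = x^3 + 19x - 33 must be an integer dividing the constant term -33, i.e. one of ±{1, 3, 11, 33}. Evaluating: f(1) = -13, f(-1) = -53, f(3) = 51, f(-3) = -117, f(11) = 1507, f(-11) = -1573, f(33) = 36531, f(-33) = -36597; none is 0, so f has no rational root and is therefore irreducible over Q (a cubic with no linear factor over a field is irreducible). For an irreducible cubic, the Galois group is A_3 or S_3 according as the discriminant disc(f) = -4a^3 - 27b^2 = -4·(19)^3 - 27·(-33)^2 = -56839 is or is not a square in Q. Here disc(f) = -56839 is not a perfect square in Q, so the Galois group of f over Q is not contained in A_3 and must be all of S_3. The splitting field has degree |S_3| = 6 over Q, so [K : Q] = 6.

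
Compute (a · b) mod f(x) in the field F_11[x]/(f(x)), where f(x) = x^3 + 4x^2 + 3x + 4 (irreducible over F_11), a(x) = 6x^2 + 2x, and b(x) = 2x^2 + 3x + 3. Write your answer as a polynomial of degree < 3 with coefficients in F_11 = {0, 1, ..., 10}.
a · b ≡ 4x^2 + 3x + 5 (mod f(x))

Multiply in F_11[x]: a(x)·b(x) = (6x^2 + 2x)·(2x^2 + 3x + 3) = x^4 + 2x^2 + 6x. This has degree ≥ 3, so divide by f(x) over F_11: x^4 + 2x^2 + 6x = (x + 7)·(x^3 + 4x^2 + 3x + 4) + (4x^2 + 3x + 5). Hence a·b ≡ 4x^2 + 3x + 5 (mod f). (F_11[x]/(f) is a field with 11^3 = 1331 elements since f is irreducible of degree 3.)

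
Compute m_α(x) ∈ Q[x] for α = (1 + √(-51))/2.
m_α(x) = x^2 - x + 13

From 2α - 1 = √(-51), squaring gives (2α - 1)^2 = -51, i.e. 4α^2 - 4α + 1 = -51, so α^2 - α + (1 + 51)/4 = 0. Since -51 ≡ 1 (mod 4), (1 + 51)/4 = 13 ∈ Z. The polynomial x^2 - x + 13 has discriminant 1 - 4·(13) = -51, which is not a perfect square in Q (d = -51 is squarefree and ≠ 1), so x^2 - x + 13 is irreducible over Q. It is the minimal polynomial of α.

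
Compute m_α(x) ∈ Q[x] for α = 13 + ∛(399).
m_α(x) = x^3 - 39x^2 + 507x - 2596

Set β = α - 13 = ∛(399), so β^3 = 399. Then (α - 13)^3 - 399 = 0, i.e. α is a root of g(x) = (x - 13)^3 - 399 = x^3 - 39x^2 + 507x - 2596. Since g(x) = h(x - 13) where h(x) = x^3 - 399, and h is irreducible over Q (because 399 is not a perfect cube, so h has no rational root, and a monic cubic with no rational root is irreducible), g is also irreducible (irreducibility is preserved under the substitution x → x - 13). Hence m_α(x) = x^3 - 39x^2 + 507x - 2596.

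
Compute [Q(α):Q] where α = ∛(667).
[Q(α):Q] = 3

The minimal polynomial of α is x^3 - 667, irreducible over Q since 667 is not a perfect cube (so x^3 - 667 has no rational root). Hence [Q(α):Q] = deg(m_α) = 3.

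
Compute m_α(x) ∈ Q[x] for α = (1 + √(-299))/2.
m_α(x) = x^2 - x + 75

From 2α - 1 = √(-299), squaring gives (2α - 1)^2 = -299, i.e. 4α^2 - 4α + 1 = -299, so α^2 - α + (1 + 299)/4 = 0. Since -299 ≡ 1 (mod 4), (1 + 299)/4 = 75 ∈ Z. The polynomial x^2 - x + 75 has discriminant 1 - 4·(75) = -299, which is not a perfect square in Q (d = -299 is squarefree and ≠ 1), so x^2 - x + 75 is irreducible over Q. It is the minimal polynomial of α.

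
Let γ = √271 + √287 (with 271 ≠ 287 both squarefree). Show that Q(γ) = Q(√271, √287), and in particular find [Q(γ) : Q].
[Q(γ) : Q] = 4 (equivalently, Q(γ) = Q(√271, √287))

Obviously Q(γ) ⊆ Q(√271, √287), and [Q(√271, √287):Q] = 4 (since 271, 287 are distinct squarefree integers > 1 with 77777 not a perfect square). To show equality we compute the minimal polynomial of γ. From γ = √271 + √287: γ^2 = 271 + 2√(77777) + 287 = 558 + 2√(77777), so γ^2 - 558 = 2√(77777); squaring, (γ^2 - 558)^2 = 4·77777, i.e. γ^4 - 1116γ^2 + 311364 - 311108 = 0, i.e. γ^4 - 1116γ^2 + 256 = 0. So γ is a root of x^4 - 1116x^2 + 256. This polynomial is irreducible over Q: it has no rational root (each ±√271 ± √287 is irrational), and any factorization into two quadratics over Q would force √(77777) ∈ Q (pairing opposite roots) or √271, √287 ∈ Q (other pairings), all impossible. Hence [Q(γ):Q] = 4 = [Q(√271, √287):Q], so Q(γ) = Q(√271, √287).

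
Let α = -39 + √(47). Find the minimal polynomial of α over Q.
m_α(x) = x^2 + 78x + 1474

From α + 39 = √(47), squaring gives (α + 39)^2 = 47, i.e. α^2 + 78α + 1521 = 47, so α^2 + 78α + 1474 = 0. The discriminant of x^2 + 78x + 1474 is (78)^2 - 4·(1474) = 6084 - 5896 = 188, and 4·(47) is not a perfect square in Q since 47 is squarefree and ≠ 1. Hence x^2 + 78x + 1474 is irreducible over Q and is the minimal polynomial of α.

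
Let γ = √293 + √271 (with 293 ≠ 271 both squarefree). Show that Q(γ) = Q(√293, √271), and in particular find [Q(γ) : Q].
[Q(γ) : Q] = 4 (equivalently, Q(γ) = Q(√293, √271))

Obviously Q(γ) ⊆ Q(√293, √271), and [Q(√293, √271):Q] = 4 (since 293, 271 are distinct squarefree integers > 1 with 79403 not a perfect square). To show equality we compute the minimal polynomial of γ. From γ = √293 + √271: γ^2 = 293 + 2√(79403) + 271 = 564 + 2√(79403), so γ^2 - 564 = 2√(79403); squaring, (γ^2 - 564)^2 = 4·79403, i.e. γ^4 - 1128γ^2 + 318096 - 317612 = 0, i.e. γ^4 - 1128γ^2 + 484 = 0. So γ is a root of x^4 - 1128x^2 + 484. This polynomial is irreducible over Q: it has no rational root (each ±√293 ± √271 is irrational), and any factorization into two quadratics over Q would force √(79403) ∈ Q (pairing opposite roots) or √293, √271 ∈ Q (other pairings), all impossible. Hence [Q(γ):Q] = 4 = [Q(√293, √271):Q], so Q(γ) = Q(√293, √271).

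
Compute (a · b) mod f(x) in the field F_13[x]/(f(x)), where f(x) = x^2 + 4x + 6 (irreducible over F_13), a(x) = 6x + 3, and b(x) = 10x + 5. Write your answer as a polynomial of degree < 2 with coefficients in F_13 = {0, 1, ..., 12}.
a · b ≡ 2x + 6 (mod f(x))

Multiply in F_13[x]: a(x)·b(x) = (6x + 3)·(10x + 5) = 8x^2 + 8x + 2. This has degree ≥ 2, so divide by f(x) over F_13: 8x^2 + 8x + 2 = (8)·(x^2 + 4x + 6) + (2x + 6). Hence a·b ≡ 2x + 6 (mod f). (F_13[x]/(f) is a field with 13^2 = 169 elements since f is irreducible of degree 2.)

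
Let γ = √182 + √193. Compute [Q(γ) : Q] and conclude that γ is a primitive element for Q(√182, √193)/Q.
[Q(γ) : Q] = 4 (equivalently, Q(γ) = Q(√182, √193))

Obviously Q(γ) ⊆ Q(√182, √193), and [Q(√182, √193):Q] = 4 (since 182, 193 are distinct squarefree integers > 1 with 35126 not a perfect square). To show equality we compute the minimal polynomial of γ. From γ = √182 + √193: γ^2 = 182 + 2√(35126) + 193 = 375 + 2√(35126), so γ^2 - 375 = 2√(35126); squaring, (γ^2 - 375)^2 = 4·35126, i.e. γ^4 - 750γ^2 + 140625 - 140504 = 0, i.e. γ^4 - 750γ^2 + 121 = 0. So γ is a root of x^4 - 750x^2 + 121. This polynomial is irreducible over Q: it has no rational root (each ±√182 ± √193 is irrational), and any factorization into two quadratics over Q would force √(35126) ∈ Q (pairing opposite roots) or √182, √193 ∈ Q (other pairings), all impossible. Hence [Q(γ):Q] = 4 = [Q(√182, √193):Q], so Q(γ) = Q(√182, √193).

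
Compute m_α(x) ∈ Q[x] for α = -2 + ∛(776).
m_α(x) = x^3 + 6x^2 + 12x - 768

Set β = α + 2 = ∛(776), so β^3 = 776. Then (α + 2)^3 - 776 = 0, i.e. α is a root of g(x) = (x + 2)^3 - 776 = x^3 + 6x^2 + 12x - 768. Since g(x) = h(x + 2) where h(x) = x^3 - 776, and h is irreducible over Q (because 776 is not a perfect cube, so h has no rational root, and a monic cubic with no rational root is irreducible), g is also irreducible (irreducibility is preserved under the substitution x → x + 2). Hence m_α(x) = x^3 + 6x^2 + 12x - 768.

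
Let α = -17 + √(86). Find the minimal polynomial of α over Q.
m_α(x) = x^2 + 34x + 203

From α + 17 = √(86), squaring gives (α + 17)^2 = 86, i.e. α^2 + 34α + 289 = 86, so α^2 + 34α + 203 = 0. The discriminant of x^2 + 34x + 203 is (34)^2 - 4·(203) = 1156 - 812 = 344, and 4·(86) is not a perfect square in Q since 86 is squarefree and ≠ 1. Hence x^2 + 34x + 203 is irreducible over Q and is the minimal polynomial of α.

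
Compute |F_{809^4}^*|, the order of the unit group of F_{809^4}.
|F_{809^4}^*| = 428345379360

F_{809^4} has 809^4 = 428345379361 elements; its multiplicative group consists of all nonzero elements, so |F_{809^4}^*| = 428345379361 - 1 = 428345379360. (It is cyclic since any finite subgroup of the multiplicative group of a field is cyclic.)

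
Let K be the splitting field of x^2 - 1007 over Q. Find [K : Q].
[K : Q] = 2

f(x) = x^2 - 1007 factors as (x - √1007)(x + √1007). The splitting field is K = Q(√1007). Since 1007 is squarefree and > 1, it is not a perfect square, so x^2 - 1007 is irreducible over Q and [Q(√1007) : Q] = 2. Hence [K : Q] = 2.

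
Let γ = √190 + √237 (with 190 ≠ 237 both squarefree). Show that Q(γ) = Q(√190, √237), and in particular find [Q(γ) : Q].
[Q(γ) : Q] = 4 (equivalently, Q(γ) = Q(√190, √237))

Obviously Q(γ) ⊆ Q(√190, √237), and [Q(√190, √237):Q] = 4 (since 190, 237 are distinct squarefree integers > 1 with 45030 not a perfect square). To show equality we compute the minimal polynomial of γ. From γ = √190 + √237: γ^2 = 190 + 2√(45030) + 237 = 427 + 2√(45030), so γ^2 - 427 = 2√(45030); squaring, (γ^2 - 427)^2 = 4·45030, i.e. γ^4 - 854γ^2 + 182329 - 180120 = 0, i.e. γ^4 - 854γ^2 + 2209 = 0. So γ is a root of x^4 - 854x^2 + 2209. This polynomial is irreducible over Q: it has no rational root (each ±√190 ± √237 is irrational), and any factorization into two quadratics over Q would force √(45030) ∈ Q (pairing opposite roots) or √190, √237 ∈ Q (other pairings), all impossible. Hence [Q(γ):Q] = 4 = [Q(√190, √237):Q], so Q(γ) = Q(√190, √237).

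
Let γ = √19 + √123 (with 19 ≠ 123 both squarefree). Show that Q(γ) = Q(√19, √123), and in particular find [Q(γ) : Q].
[Q(γ) : Q] = 4 (equivalently, Q(γ) = Q(√19, √123))

Obviously Q(γ) ⊆ Q(√19, √123), and [Q(√19, √123):Q] = 4 (since 19, 123 are distinct squarefree integers > 1 with 2337 not a perfect square). To show equality we compute the minimal polynomial of γ. From γ = √19 + √123: γ^2 = 19 + 2√(2337) + 123 = 142 + 2√(2337), so γ^2 - 142 = 2√(2337); squaring, (γ^2 - 142)^2 = 4·2337, i.e. γ^4 - 284γ^2 + 20164 - 9348 = 0, i.e. γ^4 - 284γ^2 + 10816 = 0. So γ is a root of x^4 - 284x^2 + 10816. This polynomial is irreducible over Q: it has no rational root (each ±√19 ± √123 is irrational), and any factorization into two quadratics over Q would force √(2337) ∈ Q (pairing opposite roots) or √19, √123 ∈ Q (other pairings), all impossible. Hence [Q(γ):Q] = 4 = [Q(√19, √123):Q], so Q(γ) = Q(√19, √123).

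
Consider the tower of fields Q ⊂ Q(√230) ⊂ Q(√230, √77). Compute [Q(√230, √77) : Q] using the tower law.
[Q(√230, √77) : Q] = 4

[Q(√230):Q] = 2 (min poly x^2 - 230, irreducible since 230 is squarefree > 1). For the top step, suppose √77 ∈ Q(√230), say √77 = c + d√230 with c, d ∈ Q. Squaring: 77 = c^2 + 230d^2 + 2cd√230. Since √230 ∉ Q this forces 2cd = 0. If d = 0 then √77 = c ∈ Q, contradicting 77 squarefree > 1. If c = 0 then 77 = 230d^2, so 230·77 = (230d)^2 is a perfect square in Q — but 230·77 = 17710 is not a perfect square (since 230 and 77 are distinct squarefree integers). Contradiction. Hence √77 ∉ Q(√230), so x^2 - 77 stays irreducible over Q(√230) and [Q(√230, √77) : Q(√230)] = 2. By the tower law, [Q(√230, √77) : Q] = 2 · 2 = 4.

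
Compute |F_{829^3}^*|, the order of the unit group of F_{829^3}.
|F_{829^3}^*| = 569722788

F_{829^3} has 829^3 = 569722789 elements; its multiplicative group consists of all nonzero elements, so |F_{829^3}^*| = 569722789 - 1 = 569722788. (It is cyclic since any finite subgroup of the multiplicative group of a field is cyclic.)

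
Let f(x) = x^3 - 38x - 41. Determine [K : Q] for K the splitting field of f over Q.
[K : Q] = 6

By the rational root test, any rational root of the monic integer polynomial f(x) = x^3 - 38x - 41 must be an integer dividing the constant term -41, i.e. one of ±{1, 41}. Evaluating: f(1) = -78, f(-1) = -4, f(41) = 67322, f(-41) = -67404; none is 0, so f has no rational root and is therefore irreducible over Q (a cubic with no linear factor over a field is irreducible). For an irreducible cubic, the Galois group is A_3 or S_3 according as the discriminant disc(f) = -4a^3 - 27b^2 = -4·(-38)^3 - 27·(-41)^2 = 174101 is or is not a square in Q. Here disc(f) = 174101 is not a perfect square in Q, so the Galois group of f over Q is not contained in A_3 and must be all of S_3. The splitting field has degree |S_3| = 6 over Q, so [K : Q] = 6.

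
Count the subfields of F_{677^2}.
F_{677^2} has 2 subfields

The subfields of F_{p^n} are exactly the fields F_{p^d} for d | n (each is the fixed field of the unique index-d subgroup of Gal(F_{p^n}/F_p) ≅ Z/nZ). The divisors of n = 2 are {1, 2}, giving 2 subfields: F_{677^1}, F_{677^2}.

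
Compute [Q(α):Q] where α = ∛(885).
[Q(α):Q] = 3

The minimal polynomial of α is x^3 - 885, irreducible over Q since 885 is not a perfect cube (so x^3 - 885 has no rational root). Hence [Q(α):Q] = deg(m_α) = 3.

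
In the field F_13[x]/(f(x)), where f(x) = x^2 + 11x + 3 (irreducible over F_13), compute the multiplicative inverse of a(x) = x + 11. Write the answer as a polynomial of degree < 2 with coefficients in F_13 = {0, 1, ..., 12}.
a(x)^(-1) ≡ 4x (mod f(x))

Since f is irreducible over F_13, F_13[x]/(f) is a field and a(x) ≠ 0 has an inverse. Apply the extended Euclidean algorithm to f(x) and a(x) in F_13[x]: f(x) = (x)·a(x) + (3). The last nonzero remainder is the constant 3 = gcd(f, a) in F_13. Back-substituting through the division chain expresses 3 = s(x)·a(x) + t(x)·f(x) with s(x) ≡ 12x (mod f), so (12x)·a(x) ≡ 3 (mod f). Multiplying by 3^(-1) ≡ 9 in F_13 gives a(x)^(-1) ≡ 9·(12x) ≡ 4x (mod f). Check: (x + 11)·(4x) = 4x^2 + 5x ≡ 1 (mod x^2 + 11x + 3).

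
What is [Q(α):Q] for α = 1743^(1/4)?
[Q(α):Q] = 4

α is a root of x^4 - 1743. By Eisenstein's criterion at the prime p = 3 (which divides the constant term 1743 but p^2 = 9 does not, since 1743 is squarefree), x^4 - 1743 is irreducible over Q. Hence [Q(α):Q] = 4.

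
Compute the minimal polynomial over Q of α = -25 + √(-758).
m_α(x) = x^2 + 50x + 1383

From α + 25 = √(-758), squaring gives (α + 25)^2 = -758, i.e. α^2 + 50α + 625 = -758, so α^2 + 50α + 1383 = 0. The discriminant of x^2 + 50x + 1383 is (50)^2 - 4·(1383) = 2500 - 5532 = -3032, and 4·(-758) is not a perfect square in Q since -758 is squarefree and ≠ 1. Hence x^2 + 50x + 1383 is irreducible over Q and is the minimal polynomial of α.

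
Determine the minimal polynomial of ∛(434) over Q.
m_α(x) = x^3 - 434

α satisfies α^3 = 434, so x^3 - 434 annihilates α. By the rational root test, a rational root p/q (in lowest terms) of x^3 - 434 would satisfy p^3 = 434 q^3, forcing q = 1 and p^3 = 434; but 434 is not a perfect cube, contradiction. A monic cubic over Q with no rational root is irreducible (any nontrivial factorization would include a linear factor). Hence x^3 - 434 is the minimal polynomial of α, and in particular [Q(α):Q] = 3.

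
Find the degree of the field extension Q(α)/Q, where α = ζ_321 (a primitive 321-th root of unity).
[Q(α):Q] = 212

The minimal polynomial of ζ_321 over Q is the 321-th cyclotomic polynomial Φ_321(x), which is irreducible over Q and has degree φ(321) = 212. Hence [Q(α):Q] = φ(321) = 212.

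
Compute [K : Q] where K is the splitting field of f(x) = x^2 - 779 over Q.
[K : Q] = 2

f(x) = x^2 - 779 factors as (x - √779)(x + √779). The splitting field is K = Q(√779). Since 779 is squarefree and > 1, it is not a perfect square, so x^2 - 779 is irreducible over Q and [Q(√779) : Q] = 2. Hence [K : Q] = 2.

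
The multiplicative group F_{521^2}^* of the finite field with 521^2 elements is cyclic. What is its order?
|F_{521^2}^*| = 271440

F_{521^2} has 521^2 = 271441 elements; its multiplicative group consists of all nonzero elements, so |F_{521^2}^*| = 271441 - 1 = 271440. (It is cyclic since any finite subgroup of the multiplicative group of a field is cyclic.)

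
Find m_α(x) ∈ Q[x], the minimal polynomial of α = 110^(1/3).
m_α(x) = x^3 - 110

α satisfies α^3 = 110, so x^3 - 110 annihilates α. By the rational root test, a rational root p/q (in lowest terms) of x^3 - 110 would satisfy p^3 = 110 q^3, forcing q = 1 and p^3 = 110; but 110 is not a perfect cube, contradiction. A monic cubic over Q with no rational root is irreducible (any nontrivial factorization would include a linear factor). Hence x^3 - 110 is the minimal polynomial of α, and in particular [Q(α):Q] = 3.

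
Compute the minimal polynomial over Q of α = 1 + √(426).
m_α(x) = x^2 - 2x - 425

From α - 1 = √(426), squaring gives (α - 1)^2 = 426, i.e. α^2 - 2α + 1 = 426, so α^2 - 2α - 425 = 0. The discriminant of x^2 - 2x - 425 is (-2)^2 - 4·(-425) = 4 + 1700 = 1704, and 4·(426) is not a perfect square in Q since 426 is squarefree and ≠ 1. Hence x^2 - 2x - 425 is irreducible over Q and is the minimal polynomial of α.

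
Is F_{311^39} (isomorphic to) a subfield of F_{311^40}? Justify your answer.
No: F_{311^39} is not a subfield of F_{311^40}

F_{p^m} embeds in F_{p^n} iff m | n. Here 39 ∤ 40 (since 40 = 1·39 + 1 with remainder 1 ≠ 0), so F_{311^39} is not a subfield of F_{311^40}. Equivalently: if it were, the tower law would give 39 = [F_{311^39}:F_311] dividing [F_{311^40}:F_311] = 40, contradiction.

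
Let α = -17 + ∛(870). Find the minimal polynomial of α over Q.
m_α(x) = x^3 + 51x^2 + 867x + 4043

Set β = α + 17 = ∛(870), so β^3 = 870. Then (α + 17)^3 - 870 = 0, i.e. α is a root of g(x) = (x + 17)^3 - 870 = x^3 + 51x^2 + 867x + 4043. Since g(x) = h(x + 17) where h(x) = x^3 - 870, and h is irreducible over Q (because 870 is not a perfect cube, so h has no rational root, and a monic cubic with no rational root is irreducible), g is also irreducible (irreducibility is preserved under the substitution x → x + 17). Hence m_α(x) = x^3 + 51x^2 + 867x + 4043.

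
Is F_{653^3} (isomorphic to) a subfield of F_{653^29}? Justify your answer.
No: F_{653^3} is not a subfield of F_{653^29}

F_{p^m} embeds in F_{p^n} iff m | n. Here 3 ∤ 29 (since 29 = 9·3 + 2 with remainder 2 ≠ 0), so F_{653^3} is not a subfield of F_{653^29}. Equivalently: if it were, the tower law would give 3 = [F_{653^3}:F_653] dividing [F_{653^29}:F_653] = 29, contradiction.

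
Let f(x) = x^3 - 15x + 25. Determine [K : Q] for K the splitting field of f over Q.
[K : Q] = 6

By the rational root test, any rational root of the monic integer polynomial f(x) = x^3 - 15x + 25 must be an integer dividing the constant term 25, i.e. one of ±{1, 5, 25}. Evaluating: f(1) = 11, f(-1) = 39, f(5) = 75, f(-5) = -25, f(25) = 15275, f(-25) = -15225; none is 0, so f has no rational root and is therefore irreducible over Q (a cubic with no linear factor over a field is irreducible). For an irreducible cubic, the Galois group is A_3 or S_3 according as the discriminant disc(f) = -4a^3 - 27b^2 = -4·(-15)^3 - 27·(25)^2 = -3375 is or is not a square in Q. Here disc(f) = -3375 is not a perfect square in Q, so the Galois group of f over Q is not contained in A_3 and must be all of S_3. The splitting field has degree |S_3| = 6 over Q, so [K : Q] = 6.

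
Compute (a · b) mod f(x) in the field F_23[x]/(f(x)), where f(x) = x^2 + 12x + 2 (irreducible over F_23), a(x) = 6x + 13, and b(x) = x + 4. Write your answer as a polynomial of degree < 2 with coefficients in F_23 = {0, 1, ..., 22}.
a · b ≡ 11x + 17 (mod f(x))

Multiply in F_23[x]: a(x)·b(x) = (6x + 13)·(x + 4) = 6x^2 + 14x + 6. This has degree ≥ 2, so divide by f(x) over F_23: 6x^2 + 14x + 6 = (6)·(x^2 + 12x + 2) + (11x + 17). Hence a·b ≡ 11x + 17 (mod f). (F_23[x]/(f) is a field with 23^2 = 529 elements since f is irreducible of degree 2.)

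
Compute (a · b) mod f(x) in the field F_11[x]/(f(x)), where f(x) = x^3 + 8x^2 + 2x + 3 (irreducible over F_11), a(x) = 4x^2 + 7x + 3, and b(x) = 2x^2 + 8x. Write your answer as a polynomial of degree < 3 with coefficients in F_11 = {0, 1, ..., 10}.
a · b ≡ 3x^2 + 3x + 10 (mod f(x))

Multiply in F_11[x]: a(x)·b(x) = (4x^2 + 7x + 3)·(2x^2 + 8x) = 8x^4 + 2x^3 + 7x^2 + 2x. This has degree ≥ 3, so divide by f(x) over F_11: 8x^4 + 2x^3 + 7x^2 + 2x = (8x + 4)·(x^3 + 8x^2 + 2x + 3) + (3x^2 + 3x + 10). Hence a·b ≡ 3x^2 + 3x + 10 (mod f). (F_11[x]/(f) is a field with 11^3 = 1331 elements since f is irreducible of degree 3.)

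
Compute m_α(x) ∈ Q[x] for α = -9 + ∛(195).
m_α(x) = x^3 + 27x^2 + 243x + 534

Set β = α + 9 = ∛(195), so β^3 = 195. Then (α + 9)^3 - 195 = 0, i.e. α is a root of g(x) = (x + 9)^3 - 195 = x^3 + 27x^2 + 243x + 534. Since g(x) = h(x + 9) where h(x) = x^3 - 195, and h is irreducible over Q (because 195 is not a perfect cube, so h has no rational root, and a monic cubic with no rational root is irreducible), g is also irreducible (irreducibility is preserved under the substitution x → x + 9). Hence m_α(x) = x^3 + 27x^2 + 243x + 534.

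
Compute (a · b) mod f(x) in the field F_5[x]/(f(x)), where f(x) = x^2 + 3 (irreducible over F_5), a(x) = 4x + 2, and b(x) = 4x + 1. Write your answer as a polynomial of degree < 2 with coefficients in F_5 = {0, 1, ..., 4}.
a · b ≡ 2x + 4 (mod f(x))

Multiply in F_5[x]: a(x)·b(x) = (4x + 2)·(4x + 1) = x^2 + 2x + 2. This has degree ≥ 2, so divide by f(x) over F_5: x^2 + 2x + 2 = (1)·(x^2 + 3) + (2x + 4). Hence a·b ≡ 2x + 4 (mod f). (F_5[x]/(f) is a field with 5^2 = 25 elements since f is irreducible of degree 2.)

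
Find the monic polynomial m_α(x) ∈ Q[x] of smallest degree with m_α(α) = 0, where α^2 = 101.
m_α(x) = x^2 - 101

α satisfies α^2 - 101 = 0, so x^2 - 101 annihilates α. Since d = 101 is squarefree and ≠ 1, it is not a perfect square in Q, so x^2 - 101 has no rational root and is therefore irreducible over Q (a degree-2 polynomial over a field is irreducible iff it has no root). Hence m_α(x) = x^2 - 101.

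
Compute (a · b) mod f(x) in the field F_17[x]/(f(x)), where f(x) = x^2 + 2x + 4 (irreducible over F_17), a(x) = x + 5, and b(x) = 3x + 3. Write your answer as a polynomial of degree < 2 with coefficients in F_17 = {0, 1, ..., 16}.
a · b ≡ 12x + 3 (mod f(x))

Multiply in F_17[x]: a(x)·b(x) = (x + 5)·(3x + 3) = 3x^2 + x + 15. This has degree ≥ 2, so divide by f(x) over F_17: 3x^2 + x + 15 = (3)·(x^2 + 2x + 4) + (12x + 3). Hence a·b ≡ 12x + 3 (mod f). (F_17[x]/(f) is a field with 17^2 = 289 elements since f is irreducible of degree 2.)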